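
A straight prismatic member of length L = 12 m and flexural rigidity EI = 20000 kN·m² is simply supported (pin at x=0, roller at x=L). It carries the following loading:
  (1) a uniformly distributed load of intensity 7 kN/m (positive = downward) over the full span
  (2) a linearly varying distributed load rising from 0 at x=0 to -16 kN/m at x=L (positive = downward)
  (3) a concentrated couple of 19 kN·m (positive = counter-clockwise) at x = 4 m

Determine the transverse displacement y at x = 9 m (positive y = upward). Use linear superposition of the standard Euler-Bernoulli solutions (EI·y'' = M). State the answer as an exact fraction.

Load 1 — uniform load w=7 kN/m over full span:
  y_1 = -wx(L³-2Lx²+x³)/(24EI) = -7·9·(12³-2·12·9²+9³)/(24·20000) = -10773/160000 m
Load 2 — triangular load w₀=-16 kN/m (0→w₀ over full span):
  y_2 = -w₀x(7L⁴-10L²x²+3x⁴)/(360LEI) = -(-16)·9·(7·12⁴-10·12²·9²+3·9⁴)/(360·12·20000) = 3213/40000 m
Load 3 — applied couple M₀=19 kN·m at a=4 m (b=L-a=8):
  y_3 = (M₀x³/(6L)-M₀(x-a)²/2+C₁x)/EI  [x>a] with C₁=M₀(3b²-L²)/(6L)=38/3 = (19·9³/(6·12)-19·(9-4)²/2+(38/3)·9)/20000 = 551/160000 m
Superposition: y = Σ y_i = 263/16000 m ≈ 0.016438 m

y(9) = 263/16000 m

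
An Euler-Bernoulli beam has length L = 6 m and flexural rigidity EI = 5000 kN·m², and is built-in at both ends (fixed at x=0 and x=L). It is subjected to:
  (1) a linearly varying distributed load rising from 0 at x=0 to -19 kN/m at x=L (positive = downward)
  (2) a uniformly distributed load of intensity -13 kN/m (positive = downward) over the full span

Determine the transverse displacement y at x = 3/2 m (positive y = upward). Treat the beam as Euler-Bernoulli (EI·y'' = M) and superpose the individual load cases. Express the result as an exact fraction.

Load 1 — triangular load w₀=-19 kN/m (0→w₀ over full span):
  y_1 = -w₀x²(L-x)²(x+2L)/(120LEI) = -(-19)·(3/2)²·(6-(3/2))²·((3/2)+2·6)/(120·6·5000) = 41553/12800000 m
Load 2 — uniform load w=-13 kN/m over full span:
  y_2 = -wx²(L-x)²/(24EI) = -(-13)·(3/2)²·(6-(3/2))²/(24·5000) = 3159/640000 m
Superposition: y = Σ y_i = 104733/12800000 m ≈ 0.008182 m

y(3/2) = 104733/12800000 m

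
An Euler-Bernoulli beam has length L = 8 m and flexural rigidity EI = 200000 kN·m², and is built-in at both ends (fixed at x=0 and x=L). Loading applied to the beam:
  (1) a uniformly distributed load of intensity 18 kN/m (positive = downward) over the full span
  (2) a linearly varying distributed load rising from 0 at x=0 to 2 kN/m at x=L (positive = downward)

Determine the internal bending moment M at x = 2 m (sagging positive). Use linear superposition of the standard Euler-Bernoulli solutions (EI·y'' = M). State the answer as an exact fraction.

Load 1 — uniform load w=18 kN/m over full span:
  M_1 = wLx/2 - wL²/12 - wx²/2 = 18·8·2/2 - 18·8²/12 - 18·2²/2 = 12 kN·m
Load 2 — triangular load w₀=2 kN/m (0→w₀ over full span):
  M_2 = 3w₀Lx/20 - w₀L²/30 - w₀x³/(6L) = 3·2·8·2/20 - 2·8²/30 - 2·2³/(6·8) = 1/5 kN·m
Superposition: M = Σ M_i = 61/5 kN·m ≈ 12.200000 kN·m

M(2) = 61/5 kN·m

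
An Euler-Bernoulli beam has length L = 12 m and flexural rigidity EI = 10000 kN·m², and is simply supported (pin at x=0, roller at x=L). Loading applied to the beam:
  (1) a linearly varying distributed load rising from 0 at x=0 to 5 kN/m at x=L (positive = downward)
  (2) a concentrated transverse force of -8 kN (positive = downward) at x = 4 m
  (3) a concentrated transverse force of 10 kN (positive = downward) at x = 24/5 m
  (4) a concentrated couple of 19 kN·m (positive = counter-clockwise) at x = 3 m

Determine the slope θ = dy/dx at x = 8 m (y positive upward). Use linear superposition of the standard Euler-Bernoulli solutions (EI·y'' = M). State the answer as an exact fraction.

Load 1 — triangular load w₀=5 kN/m (0→w₀ over full span):
  θ_1 = -w₀(7L⁴-30L²x²+15x⁴)/(360LEI) = -5·(7·12⁴-30·12²·8²+15·8⁴)/(360·12·10000) = 91/11250 rad
Load 2 — point force P=-8 kN at a=4 m (b=L-a=8):
  θ_2 = -Pa(2L²-6Lx+3x²+a²)/(6LEI)  [x>a] = -(-8)·4·(2·12²-6·12·8+3·8²+4²)/(6·12·10000) = -4/1125 rad
Load 3 — point force P=10 kN at a=24/5 m (b=L-a=36/5):
  θ_3 = -Pa(2L²-6Lx+3x²+a²)/(6LEI)  [x>a] = -10·(24/5)·(2·12²-6·12·8+3·8²+(24/5)²)/(6·12·10000) = 76/15625 rad
Load 4 — applied couple M₀=19 kN·m at a=3 m (b=L-a=9):
  θ_4 = (M₀x²/(2L)-M₀(x-a)+C₁)/EI  [x>a] with C₁=M₀(3b²-L²)/(6L)=209/8 = (19·8²/(2·12)-19·(8-3)+(209/8))/10000 = -437/240000 rad
Superposition: θ = Σ θ_i = 15153/2000000 rad ≈ 0.007576 rad

θ(8) = 15153/2000000 rad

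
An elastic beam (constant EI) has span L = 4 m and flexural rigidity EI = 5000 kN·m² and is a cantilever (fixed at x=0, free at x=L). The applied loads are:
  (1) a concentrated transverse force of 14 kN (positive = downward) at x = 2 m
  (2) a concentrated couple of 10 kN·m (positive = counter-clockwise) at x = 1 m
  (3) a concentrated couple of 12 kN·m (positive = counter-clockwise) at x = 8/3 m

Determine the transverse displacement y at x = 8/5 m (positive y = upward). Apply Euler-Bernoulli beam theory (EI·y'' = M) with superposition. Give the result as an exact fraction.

y(8/5) = 29/1875000 m

Load 1 — point force P=14 kN at a=2 m (b=L-a=2):
  y_1 = -Px²(3a-x)/(6EI)  [x≤a] = -14·(8/5)²·(3·2-(8/5))/(6·5000) = -1232/234375 m
Load 2 — applied couple M₀=10 kN·m at a=1 m (b=L-a=3):
  y_2 = M₀a(2x-a)/(2EI)  [x>a] = 10·1·(2·(8/5)-1)/(2·5000) = 11/5000 m
Load 3 — applied couple M₀=12 kN·m at a=8/3 m (b=L-a=4/3):
  y_3 = M₀x²/(2EI)  [x≤a] = 12·(8/5)²/(2·5000) = 48/15625 m
Superposition: y = Σ y_i = 29/1875000 m ≈ 0.000015 m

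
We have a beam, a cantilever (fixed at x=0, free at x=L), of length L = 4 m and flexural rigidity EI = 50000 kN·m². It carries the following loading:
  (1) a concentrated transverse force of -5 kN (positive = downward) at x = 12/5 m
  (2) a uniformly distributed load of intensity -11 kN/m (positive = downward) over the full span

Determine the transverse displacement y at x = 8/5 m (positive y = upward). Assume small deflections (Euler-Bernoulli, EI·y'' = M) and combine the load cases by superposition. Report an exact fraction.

y(8/5) = 11432/5859375 m

Load 1 — point force P=-5 kN at a=12/5 m (b=L-a=8/5):
  y_1 = -Px²(3a-x)/(6EI)  [x≤a] = -(-5)·(8/5)²·(3·(12/5)-(8/5))/(6·50000) = 56/234375 m
Load 2 — uniform load w=-11 kN/m over full span:
  y_2 = -wx²(x²-4Lx+6L²)/(24EI) = -(-11)·(8/5)²·((8/5)²-4·4·(8/5)+6·4²)/(24·50000) = 3344/1953125 m
Superposition: y = Σ y_i = 11432/5859375 m ≈ 0.001951 m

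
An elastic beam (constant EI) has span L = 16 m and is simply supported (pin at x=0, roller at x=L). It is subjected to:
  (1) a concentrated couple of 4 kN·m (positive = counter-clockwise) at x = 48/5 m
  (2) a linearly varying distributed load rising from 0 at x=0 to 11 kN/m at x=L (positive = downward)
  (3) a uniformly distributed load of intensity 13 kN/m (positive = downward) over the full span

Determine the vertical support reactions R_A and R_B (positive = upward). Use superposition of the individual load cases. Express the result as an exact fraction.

R_A = 1603/12 kN, R_B = 1949/12 kN

Load 1 — applied couple M₀=4 kN·m at a=48/5 m (b=L-a=32/5):
  R_A = M₀/L = 4/16 = 1/4 kN
  R_B = -M₀/L = -4/16 = -1/4 kN
Load 2 — triangular load w₀=11 kN/m (0→w₀ over full span):
  R_A = w₀L/6 = 11·16/6 = 88/3 kN
  R_B = w₀L/3 = 11·16/3 = 176/3 kN
Load 3 — uniform load w=13 kN/m over full span:
  R_A = wL/2 = 13·16/2 = 104 kN
  R_B = wL/2 = 13·16/2 = 104 kN
Superposition: R_A = 1603/12 kN, R_B = 1949/12 kN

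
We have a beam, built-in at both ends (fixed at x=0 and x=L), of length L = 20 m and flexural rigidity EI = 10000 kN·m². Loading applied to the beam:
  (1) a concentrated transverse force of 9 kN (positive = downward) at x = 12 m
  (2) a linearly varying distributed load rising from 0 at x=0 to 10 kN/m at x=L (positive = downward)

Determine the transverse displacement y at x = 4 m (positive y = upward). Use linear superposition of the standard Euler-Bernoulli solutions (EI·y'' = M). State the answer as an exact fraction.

Load 1 — point force P=9 kN at a=12 m (b=L-a=8):
  y_1 = -Pb²x²(3aL-(3a+b)x)/(6L³EI)  [x≤a] = -9·8²·4²·(3·12·20-(3·12+8)·4)/(6·20³·10000) = -816/78125 m
Load 2 — triangular load w₀=10 kN/m (0→w₀ over full span):
  y_2 = -w₀x²(L-x)²(x+2L)/(120LEI) = -10·4²·(20-4)²·(4+2·20)/(120·20·10000) = -704/9375 m
Superposition: y = Σ y_i = -20048/234375 m ≈ -0.085538 m

y(4) = -20048/234375 m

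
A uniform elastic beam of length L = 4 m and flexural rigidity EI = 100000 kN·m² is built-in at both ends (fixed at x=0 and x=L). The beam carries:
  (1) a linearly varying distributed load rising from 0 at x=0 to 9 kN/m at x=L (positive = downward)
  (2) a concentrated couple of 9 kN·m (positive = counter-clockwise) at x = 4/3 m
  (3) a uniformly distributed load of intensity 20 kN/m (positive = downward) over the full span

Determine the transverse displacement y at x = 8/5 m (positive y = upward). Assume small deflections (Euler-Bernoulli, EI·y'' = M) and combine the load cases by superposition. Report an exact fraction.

y(8/5) = -25809/195312500 m

Load 1 — triangular load w₀=9 kN/m (0→w₀ over full span):
  y_1 = -w₀x²(L-x)²(x+2L)/(120LEI) = -9·(8/5)²·(4-(8/5))²·((8/5)+2·4)/(120·4·100000) = -1296/48828125 m
Load 2 — applied couple M₀=9 kN·m at a=4/3 m (b=L-a=8/3):
  y_2 = (R_Ax³/6 - M_Ax²/2 - M₀(x-a)²/2)/EI  [x>a] with R_A=3, M_A=0 = (3·(8/5)³/6 - 0·(8/5)²/2 - 9·((8/5)-(4/3))²/2)/100000 = 27/1562500 m
Load 3 — uniform load w=20 kN/m over full span:
  y_3 = -wx²(L-x)²/(24EI) = -20·(8/5)²·(4-(8/5))²/(24·100000) = -48/390625 m
Superposition: y = Σ y_i = -25809/195312500 m ≈ -0.000132 m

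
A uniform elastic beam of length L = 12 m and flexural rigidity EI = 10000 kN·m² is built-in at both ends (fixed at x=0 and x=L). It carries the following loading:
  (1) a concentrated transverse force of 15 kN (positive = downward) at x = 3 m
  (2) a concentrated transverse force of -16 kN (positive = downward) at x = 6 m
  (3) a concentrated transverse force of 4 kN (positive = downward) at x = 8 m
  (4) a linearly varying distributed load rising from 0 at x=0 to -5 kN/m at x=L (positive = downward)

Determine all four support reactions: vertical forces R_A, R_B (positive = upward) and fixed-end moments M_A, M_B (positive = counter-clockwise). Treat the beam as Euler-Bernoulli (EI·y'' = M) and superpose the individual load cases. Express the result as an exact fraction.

Load 1 — point force P=15 kN at a=3 m (b=L-a=9):
  R_A = Pb²(3a+b)/L³ = 15·9²·(3·3+9)/12³ = 405/32 kN
  M_A = Pab²/L² = 15·3·9²/12² = 405/16 kN·m
  R_B = Pa²(a+3b)/L³ = 15·3²·(3+3·9)/12³ = 75/32 kN
  M_B = -Pa²b/L² = -15·3²·9/12² = -135/16 kN·m
Load 2 — point force P=-16 kN at a=6 m (b=L-a=6):
  R_A = Pb²(3a+b)/L³ = (-16)·6²·(3·6+6)/12³ = -8 kN
  M_A = Pab²/L² = (-16)·6·6²/12² = -24 kN·m
  R_B = Pa²(a+3b)/L³ = (-16)·6²·(6+3·6)/12³ = -8 kN
  M_B = -Pa²b/L² = -(-16)·6²·6/12² = 24 kN·m
Load 3 — point force P=4 kN at a=8 m (b=L-a=4):
  R_A = Pb²(3a+b)/L³ = 4·4²·(3·8+4)/12³ = 28/27 kN
  M_A = Pab²/L² = 4·8·4²/12² = 32/9 kN·m
  R_B = Pa²(a+3b)/L³ = 4·8²·(8+3·4)/12³ = 80/27 kN
  M_B = -Pa²b/L² = -4·8²·4/12² = -64/9 kN·m
Load 4 — triangular load w₀=-5 kN/m (0→w₀ over full span):
  R_A = 3w₀L/20 = 3·(-5)·12/20 = -9 kN
  M_A = w₀L²/30 = (-5)·12²/30 = -24 kN·m
  R_B = 7w₀L/20 = 7·(-5)·12/20 = -21 kN
  M_B = -w₀L²/20 = -(-5)·12²/20 = 36 kN·m
Superposition: R_A = -2857/864 kN, M_A = -2755/144 kN·m, R_B = -20471/864 kN, M_B = 6401/144 kN·m

R_A = -2857/864 kN, M_A = -2755/144 kN·m, R_B = -20471/864 kN, M_B = 6401/144 kN·m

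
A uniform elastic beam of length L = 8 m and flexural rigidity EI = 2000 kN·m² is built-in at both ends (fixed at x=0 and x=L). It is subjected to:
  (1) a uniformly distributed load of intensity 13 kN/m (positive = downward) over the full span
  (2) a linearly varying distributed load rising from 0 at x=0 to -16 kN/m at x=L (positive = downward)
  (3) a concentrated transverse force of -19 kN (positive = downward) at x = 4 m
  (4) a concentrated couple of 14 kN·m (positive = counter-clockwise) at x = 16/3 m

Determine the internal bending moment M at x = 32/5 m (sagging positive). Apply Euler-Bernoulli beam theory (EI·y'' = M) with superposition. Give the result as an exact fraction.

Load 1 — uniform load w=13 kN/m over full span:
  M_1 = wLx/2 - wL²/12 - wx²/2 = 13·8·(32/5)/2 - 13·8²/12 - 13·(32/5)²/2 = -208/75 kN·m
Load 2 — triangular load w₀=-16 kN/m (0→w₀ over full span):
  M_2 = 3w₀Lx/20 - w₀L²/30 - w₀x³/(6L) = 3·(-16)·8·(32/5)/20 - (-16)·8²/30 - (-16)·(32/5)³/(6·8) = -512/375 kN·m
Load 3 — point force P=-19 kN at a=4 m (b=L-a=4):
  M_3 = Pa²(a+3b)(L-x)/L³ - Pa²b/L²  [x>a] = (-19)·4²·(4+3·4)·(8-(32/5))/8³ - (-19)·4²·4/8² = 19/5 kN·m
Load 4 — applied couple M₀=14 kN·m at a=16/3 m (b=L-a=8/3):
  M_4 = R_Ax - M_A - M₀  [x>a] with R_A=7/3, M_A=14/3 = (7/3)·(32/5) - (14/3) - 14 = -56/15 kN·m
Superposition: M = Σ M_i = -509/125 kN·m ≈ -4.072000 kN·m

M(32/5) = -509/125 kN·m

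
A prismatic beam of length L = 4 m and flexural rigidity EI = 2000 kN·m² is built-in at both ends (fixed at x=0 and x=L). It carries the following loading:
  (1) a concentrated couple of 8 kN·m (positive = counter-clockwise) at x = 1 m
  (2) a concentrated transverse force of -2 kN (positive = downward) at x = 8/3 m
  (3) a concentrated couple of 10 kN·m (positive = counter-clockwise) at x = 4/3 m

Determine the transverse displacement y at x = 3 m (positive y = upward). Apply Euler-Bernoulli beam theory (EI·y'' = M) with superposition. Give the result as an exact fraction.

y(3) = 1511/1296000 m

Load 1 — applied couple M₀=8 kN·m at a=1 m (b=L-a=3):
  y_1 = (R_Ax³/6 - M_Ax²/2 - M₀(x-a)²/2)/EI  [x>a] with R_A=9/4, M_A=-3/2 = ((9/4)·3³/6 - (-3/2)·3²/2 - 8·(3-1)²/2)/2000 = 7/16000 m
Load 2 — point force P=-2 kN at a=8/3 m (b=L-a=4/3):
  y_2 = -Pa²(L-x)²(3bL-(3b+a)(L-x))/(6L³EI)  [x>a] = -(-2)·(8/3)²·(4-3)²·(3·(4/3)·4-(3·(4/3)+(8/3))·(4-3))/(6·4³·2000) = 7/40500 m
Load 3 — applied couple M₀=10 kN·m at a=4/3 m (b=L-a=8/3):
  y_3 = (R_Ax³/6 - M_Ax²/2 - M₀(x-a)²/2)/EI  [x>a] with R_A=10/3, M_A=0 = ((10/3)·3³/6 - 0·3²/2 - 10·(3-(4/3))²/2)/2000 = 1/1800 m
Superposition: y = Σ y_i = 1511/1296000 m ≈ 0.001166 m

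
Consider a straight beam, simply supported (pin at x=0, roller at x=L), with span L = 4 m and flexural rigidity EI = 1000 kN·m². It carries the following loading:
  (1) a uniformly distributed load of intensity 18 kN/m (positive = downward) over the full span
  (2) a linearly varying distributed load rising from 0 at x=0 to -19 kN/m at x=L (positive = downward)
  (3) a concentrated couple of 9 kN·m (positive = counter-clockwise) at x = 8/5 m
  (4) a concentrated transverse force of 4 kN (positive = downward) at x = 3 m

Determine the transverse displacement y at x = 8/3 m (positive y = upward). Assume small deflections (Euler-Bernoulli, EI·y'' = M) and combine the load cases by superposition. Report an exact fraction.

Load 1 — uniform load w=18 kN/m over full span:
  y_1 = -wx(L³-2Lx²+x³)/(24EI) = -18·(8/3)·(4³-2·4·(8/3)²+(8/3)³)/(24·1000) = -176/3375 m
Load 2 — triangular load w₀=-19 kN/m (0→w₀ over full span):
  y_2 = -w₀x(7L⁴-10L²x²+3x⁴)/(360LEI) = -(-19)·(8/3)·(7·4⁴-10·4²·(8/3)²+3·(8/3)⁴)/(360·4·1000) = 2584/91125 m
Load 3 — applied couple M₀=9 kN·m at a=8/5 m (b=L-a=12/5):
  y_3 = (M₀x³/(6L)-M₀(x-a)²/2+C₁x)/EI  [x>a] with C₁=M₀(3b²-L²)/(6L)=12/25 = (9·(8/3)³/(6·4)-9·((8/3)-(8/5))²/2+(12/25)·(8/3))/1000 = 92/28125 m
Load 4 — point force P=4 kN at a=3 m (b=L-a=1):
  y_4 = -Pbx(L²-b²-x²)/(6LEI)  [x≤a] = -4·1·(8/3)·(4²-1²-(8/3)²)/(6·4·1000) = -71/20250 m
Superposition: y = Σ y_i = -109471/4556250 m ≈ -0.024027 m

y(8/3) = -109471/4556250 m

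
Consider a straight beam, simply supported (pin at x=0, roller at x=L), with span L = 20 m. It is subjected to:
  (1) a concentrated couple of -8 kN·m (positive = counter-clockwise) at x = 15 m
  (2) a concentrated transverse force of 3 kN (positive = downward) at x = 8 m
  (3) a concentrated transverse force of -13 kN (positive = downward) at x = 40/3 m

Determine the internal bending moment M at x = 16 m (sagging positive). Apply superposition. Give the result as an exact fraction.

M(16) = -424/15 kN·m

Load 1 — applied couple M₀=-8 kN·m at a=15 m (b=L-a=5):
  M_1 = M₀x/L - M₀  [x>a] = (-8)·16/20 - (-8) = 8/5 kN·m
Load 2 — point force P=3 kN at a=8 m (b=L-a=12):
  M_2 = Pa(L-x)/L  [x>a] = 3·8·(20-16)/20 = 24/5 kN·m
Load 3 — point force P=-13 kN at a=40/3 m (b=L-a=20/3):
  M_3 = Pa(L-x)/L  [x>a] = (-13)·(40/3)·(20-16)/20 = -104/3 kN·m
Superposition: M = Σ M_i = -424/15 kN·m ≈ -28.266667 kN·m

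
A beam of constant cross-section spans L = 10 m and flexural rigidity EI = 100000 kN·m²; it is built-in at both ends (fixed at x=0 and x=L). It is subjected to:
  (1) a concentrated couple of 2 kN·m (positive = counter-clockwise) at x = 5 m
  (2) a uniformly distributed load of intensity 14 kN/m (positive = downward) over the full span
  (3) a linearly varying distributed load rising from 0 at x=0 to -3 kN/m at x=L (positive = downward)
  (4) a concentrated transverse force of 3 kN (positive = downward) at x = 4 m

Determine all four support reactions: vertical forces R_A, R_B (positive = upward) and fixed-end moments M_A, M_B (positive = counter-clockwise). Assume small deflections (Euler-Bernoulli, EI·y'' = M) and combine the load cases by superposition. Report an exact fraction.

Load 1 — applied couple M₀=2 kN·m at a=5 m (b=L-a=5):
  R_A = 6M₀ab/L³ = 6·2·5·5/10³ = 3/10 kN
  M_A = M₀b(2a-b)/L² = 2·5·(2·5-5)/10² = 1/2 kN·m
  R_B = -6M₀ab/L³ = -6·2·5·5/10³ = -3/10 kN
  M_B = M₀a(2b-a)/L² = 2·5·(2·5-5)/10² = 1/2 kN·m
Load 2 — uniform load w=14 kN/m over full span:
  R_A = wL/2 = 14·10/2 = 70 kN
  M_A = wL²/12 = 14·10²/12 = 350/3 kN·m
  R_B = wL/2 = 14·10/2 = 70 kN
  M_B = -wL²/12 = -14·10²/12 = -350/3 kN·m
Load 3 — triangular load w₀=-3 kN/m (0→w₀ over full span):
  R_A = 3w₀L/20 = 3·(-3)·10/20 = -9/2 kN
  M_A = w₀L²/30 = (-3)·10²/30 = -10 kN·m
  R_B = 7w₀L/20 = 7·(-3)·10/20 = -21/2 kN
  M_B = -w₀L²/20 = -(-3)·10²/20 = 15 kN·m
Load 4 — point force P=3 kN at a=4 m (b=L-a=6):
  R_A = Pb²(3a+b)/L³ = 3·6²·(3·4+6)/10³ = 243/125 kN
  M_A = Pab²/L² = 3·4·6²/10² = 108/25 kN·m
  R_B = Pa²(a+3b)/L³ = 3·4²·(4+3·6)/10³ = 132/125 kN
  M_B = -Pa²b/L² = -3·4²·6/10² = -72/25 kN·m
Superposition: R_A = 8468/125 kN, M_A = 16723/150 kN·m, R_B = 7532/125 kN, M_B = -15607/150 kN·m

R_A = 8468/125 kN, M_A = 16723/150 kN·m, R_B = 7532/125 kN, M_B = -15607/150 kN·m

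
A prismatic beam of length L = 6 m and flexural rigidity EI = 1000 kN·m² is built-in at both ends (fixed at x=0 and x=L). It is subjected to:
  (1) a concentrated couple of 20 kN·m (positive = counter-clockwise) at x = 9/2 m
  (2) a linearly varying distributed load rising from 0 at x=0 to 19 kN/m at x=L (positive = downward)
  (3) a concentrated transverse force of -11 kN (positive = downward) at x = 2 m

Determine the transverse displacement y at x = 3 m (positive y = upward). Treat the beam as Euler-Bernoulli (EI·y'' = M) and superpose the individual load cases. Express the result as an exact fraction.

y(3) = -1639/48000 m

Load 1 — applied couple M₀=20 kN·m at a=9/2 m (b=L-a=3/2):
  y_1 = (R_Ax³/6 - M_Ax²/2)/EI  [x≤a] with R_A=15/4, M_A=25/4 = ((15/4)·3³/6 - (25/4)·3²/2)/1000 = -9/800 m
Load 2 — triangular load w₀=19 kN/m (0→w₀ over full span):
  y_2 = -w₀x²(L-x)²(x+2L)/(120LEI) = -19·3²·(6-3)²·(3+2·6)/(120·6·1000) = -513/16000 m
Load 3 — point force P=-11 kN at a=2 m (b=L-a=4):
  y_3 = -Pa²(L-x)²(3bL-(3b+a)(L-x))/(6L³EI)  [x>a] = -(-11)·2²·(6-3)²·(3·4·6-(3·4+2)·(6-3))/(6·6³·1000) = 11/1200 m
Superposition: y = Σ y_i = -1639/48000 m ≈ -0.034146 m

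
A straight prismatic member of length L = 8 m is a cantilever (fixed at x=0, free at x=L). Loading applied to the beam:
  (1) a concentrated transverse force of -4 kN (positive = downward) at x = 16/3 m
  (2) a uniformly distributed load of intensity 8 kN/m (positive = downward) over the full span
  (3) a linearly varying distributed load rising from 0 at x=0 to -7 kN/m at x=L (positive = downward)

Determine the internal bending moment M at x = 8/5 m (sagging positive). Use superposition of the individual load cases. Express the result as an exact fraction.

M(8/5) = -5472/125 kN·m

Load 1 — point force P=-4 kN at a=16/3 m (b=L-a=8/3):
  M_1 = -P(a-x)  [x≤a] = -(-4)·((16/3)-(8/5)) = 224/15 kN·m
Load 2 — uniform load w=8 kN/m over full span:
  M_2 = -w(L-x)²/2 = -8·(8-(8/5))²/2 = -4096/25 kN·m
Load 3 — triangular load w₀=-7 kN/m (0→w₀ over full span):
  M_3 = w₀Lx/2 - w₀L²/3 - w₀x³/(6L) = (-7)·8·(8/5)/2 - (-7)·8²/3 - (-7)·(8/5)³/(6·8) = 39424/375 kN·m
Superposition: M = Σ M_i = -5472/125 kN·m ≈ -43.776000 kN·m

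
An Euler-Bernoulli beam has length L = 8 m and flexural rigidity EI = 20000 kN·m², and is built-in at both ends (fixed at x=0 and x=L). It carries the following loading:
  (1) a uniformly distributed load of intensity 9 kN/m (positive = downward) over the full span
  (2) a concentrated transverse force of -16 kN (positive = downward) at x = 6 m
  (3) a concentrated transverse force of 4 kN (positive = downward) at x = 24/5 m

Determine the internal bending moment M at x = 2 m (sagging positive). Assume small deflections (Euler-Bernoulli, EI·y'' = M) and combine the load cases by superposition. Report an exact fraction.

Load 1 — uniform load w=9 kN/m over full span:
  M_1 = wLx/2 - wL²/12 - wx²/2 = 9·8·2/2 - 9·8²/12 - 9·2²/2 = 6 kN·m
Load 2 — point force P=-16 kN at a=6 m (b=L-a=2):
  M_2 = Pb²(3a+b)x/L³ - Pab²/L²  [x≤a] = (-16)·2²·(3·6+2)·2/8³ - (-16)·6·2²/8² = 1 kN·m
Load 3 — point force P=4 kN at a=24/5 m (b=L-a=16/5):
  M_3 = Pb²(3a+b)x/L³ - Pab²/L²  [x≤a] = 4·(16/5)²·(3·(24/5)+(16/5))·2/8³ - 4·(24/5)·(16/5)²/8² = -32/125 kN·m
Superposition: M = Σ M_i = 843/125 kN·m ≈ 6.744000 kN·m

M(2) = 843/125 kN·m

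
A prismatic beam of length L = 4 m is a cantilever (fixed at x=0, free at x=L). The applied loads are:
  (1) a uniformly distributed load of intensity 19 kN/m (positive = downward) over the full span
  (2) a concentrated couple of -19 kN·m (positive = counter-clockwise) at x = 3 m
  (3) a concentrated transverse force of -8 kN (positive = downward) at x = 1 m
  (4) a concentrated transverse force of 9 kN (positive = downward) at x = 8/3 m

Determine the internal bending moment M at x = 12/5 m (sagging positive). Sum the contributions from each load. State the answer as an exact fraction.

M(12/5) = -1143/25 kN·m

Load 1 — uniform load w=19 kN/m over full span:
  M_1 = -w(L-x)²/2 = -19·(4-(12/5))²/2 = -608/25 kN·m
Load 2 — applied couple M₀=-19 kN·m at a=3 m (b=L-a=1):
  M_2 = M₀  [x≤a] = (-19) = -19 kN·m
Load 3 — point force P=-8 kN at a=1 m (b=L-a=3):
  M_3 = 0  [x>a] = 0 kN·m
Load 4 — point force P=9 kN at a=8/3 m (b=L-a=4/3):
  M_4 = -P(a-x)  [x≤a] = -9·((8/3)-(12/5)) = -12/5 kN·m
Superposition: M = Σ M_i = -1143/25 kN·m ≈ -45.720000 kN·m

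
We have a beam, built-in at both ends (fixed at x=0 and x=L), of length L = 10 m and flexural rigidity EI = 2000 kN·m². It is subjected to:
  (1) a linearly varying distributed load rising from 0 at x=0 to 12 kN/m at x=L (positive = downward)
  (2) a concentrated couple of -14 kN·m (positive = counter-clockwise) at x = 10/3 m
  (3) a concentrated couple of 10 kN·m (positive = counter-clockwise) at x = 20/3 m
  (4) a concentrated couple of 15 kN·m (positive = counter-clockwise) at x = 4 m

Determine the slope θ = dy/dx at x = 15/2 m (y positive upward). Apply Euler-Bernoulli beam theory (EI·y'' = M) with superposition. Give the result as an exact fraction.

θ(15/2) = 3379/128000 rad

Load 1 — triangular load w₀=12 kN/m (0→w₀ over full span):
  θ_1 = -w₀(2x(L-x)(L-2x)(x+2L)+x²(L-x)²)/(120LEI) = -12·(2·(15/2)·(10-(15/2))·(10-2·(15/2))·((15/2)+2·10)+(15/2)²·(10-(15/2))²)/(120·10·2000) = 123/5120 rad
Load 2 — applied couple M₀=-14 kN·m at a=10/3 m (b=L-a=20/3):
  θ_2 = (R_Ax²/2 - M_Ax - M₀(x-a))/EI  [x>a] with R_A=-28/15, M_A=0 = ((-28/15)·(15/2)²/2 - 0·(15/2) - (-14)·((15/2)-(10/3)))/2000 = 7/2400 rad
Load 3 — applied couple M₀=10 kN·m at a=20/3 m (b=L-a=10/3):
  θ_3 = (R_Ax²/2 - M_Ax - M₀(x-a))/EI  [x>a] with R_A=4/3, M_A=10/3 = ((4/3)·(15/2)²/2 - (10/3)·(15/2) - 10·((15/2)-(20/3)))/2000 = 1/480 rad
Load 4 — applied couple M₀=15 kN·m at a=4 m (b=L-a=6):
  θ_4 = (R_Ax²/2 - M_Ax - M₀(x-a))/EI  [x>a] with R_A=54/25, M_A=9/5 = ((54/25)·(15/2)²/2 - (9/5)·(15/2) - 15·((15/2)-4))/2000 = -21/8000 rad
Superposition: θ = Σ θ_i = 3379/128000 rad ≈ 0.026398 rad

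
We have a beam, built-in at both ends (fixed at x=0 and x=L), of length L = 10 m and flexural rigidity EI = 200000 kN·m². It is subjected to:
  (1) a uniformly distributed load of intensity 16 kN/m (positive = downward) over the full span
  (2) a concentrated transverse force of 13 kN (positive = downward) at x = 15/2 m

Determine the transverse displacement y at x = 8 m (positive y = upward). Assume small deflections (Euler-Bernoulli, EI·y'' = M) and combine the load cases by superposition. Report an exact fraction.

Load 1 — uniform load w=16 kN/m over full span:
  y_1 = -wx²(L-x)²/(24EI) = -16·8²·(10-8)²/(24·200000) = -8/9375 m
Load 2 — point force P=13 kN at a=15/2 m (b=L-a=5/2):
  y_2 = -Pa²(L-x)²(3bL-(3b+a)(L-x))/(6L³EI)  [x>a] = -13·(15/2)²·(10-8)²·(3·(5/2)·10-(3·(5/2)+(15/2))·(10-8))/(6·10³·200000) = -351/3200000 m
Superposition: y = Σ y_i = -1849/1920000 m ≈ -0.000963 m

y(8) = -1849/1920000 m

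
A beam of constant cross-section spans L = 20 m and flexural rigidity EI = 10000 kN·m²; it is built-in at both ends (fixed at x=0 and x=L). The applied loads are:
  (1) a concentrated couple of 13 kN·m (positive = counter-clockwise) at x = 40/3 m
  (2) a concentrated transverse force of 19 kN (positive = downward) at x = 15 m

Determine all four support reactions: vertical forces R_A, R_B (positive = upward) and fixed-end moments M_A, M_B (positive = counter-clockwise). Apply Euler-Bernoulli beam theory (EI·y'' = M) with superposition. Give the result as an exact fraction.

R_A = 1841/480 kN, M_A = 1063/48 kN·m, R_B = 7279/480 kN, M_B = -855/16 kN·m

Load 1 — applied couple M₀=13 kN·m at a=40/3 m (b=L-a=20/3):
  R_A = 6M₀ab/L³ = 6·13·(40/3)·(20/3)/20³ = 13/15 kN
  M_A = M₀b(2a-b)/L² = 13·(20/3)·(2·(40/3)-(20/3))/20² = 13/3 kN·m
  R_B = -6M₀ab/L³ = -6·13·(40/3)·(20/3)/20³ = -13/15 kN
  M_B = M₀a(2b-a)/L² = 13·(40/3)·(2·(20/3)-(40/3))/20² = 0 kN·m
Load 2 — point force P=19 kN at a=15 m (b=L-a=5):
  R_A = Pb²(3a+b)/L³ = 19·5²·(3·15+5)/20³ = 95/32 kN
  M_A = Pab²/L² = 19·15·5²/20² = 285/16 kN·m
  R_B = Pa²(a+3b)/L³ = 19·15²·(15+3·5)/20³ = 513/32 kN
  M_B = -Pa²b/L² = -19·15²·5/20² = -855/16 kN·m
Superposition: R_A = 1841/480 kN, M_A = 1063/48 kN·m, R_B = 7279/480 kN, M_B = -855/16 kN·m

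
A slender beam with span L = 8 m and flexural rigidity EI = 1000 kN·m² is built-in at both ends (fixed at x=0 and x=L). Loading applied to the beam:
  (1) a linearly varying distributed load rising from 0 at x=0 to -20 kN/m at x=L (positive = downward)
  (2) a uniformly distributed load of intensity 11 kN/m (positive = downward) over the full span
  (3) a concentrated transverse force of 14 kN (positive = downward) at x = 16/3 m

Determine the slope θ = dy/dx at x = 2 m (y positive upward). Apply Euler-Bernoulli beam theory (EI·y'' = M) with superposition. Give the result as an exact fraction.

θ(2) = -43/3000 rad

Load 1 — triangular load w₀=-20 kN/m (0→w₀ over full span):
  θ_1 = -w₀(2x(L-x)(L-2x)(x+2L)+x²(L-x)²)/(120LEI) = -(-20)·(2·2·(8-2)·(8-2·2)·(2+2·8)+2²·(8-2)²)/(120·8·1000) = 39/1000 rad
Load 2 — uniform load w=11 kN/m over full span:
  θ_2 = -wx(L-x)(L-2x)/(12EI) = -11·2·(8-2)·(8-2·2)/(12·1000) = -11/250 rad
Load 3 — point force P=14 kN at a=16/3 m (b=L-a=8/3):
  θ_3 = -Pb²x(2aL-(3a+b)x)/(2L³EI)  [x≤a] = -14·(8/3)²·2·(2·(16/3)·8-(3·(16/3)+(8/3))·2)/(2·8³·1000) = -7/750 rad
Superposition: θ = Σ θ_i = -43/3000 rad ≈ -0.014333 rad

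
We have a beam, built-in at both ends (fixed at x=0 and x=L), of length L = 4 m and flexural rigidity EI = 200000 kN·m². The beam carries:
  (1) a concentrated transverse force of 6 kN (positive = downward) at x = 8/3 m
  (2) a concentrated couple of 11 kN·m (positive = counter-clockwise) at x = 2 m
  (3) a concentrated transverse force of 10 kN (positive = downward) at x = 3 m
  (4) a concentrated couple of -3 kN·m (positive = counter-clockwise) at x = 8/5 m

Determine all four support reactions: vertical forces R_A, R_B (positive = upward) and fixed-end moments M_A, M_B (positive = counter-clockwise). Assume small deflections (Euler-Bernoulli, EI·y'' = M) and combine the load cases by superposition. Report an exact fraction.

Load 1 — point force P=6 kN at a=8/3 m (b=L-a=4/3):
  R_A = Pb²(3a+b)/L³ = 6·(4/3)²·(3·(8/3)+(4/3))/4³ = 14/9 kN
  M_A = Pab²/L² = 6·(8/3)·(4/3)²/4² = 16/9 kN·m
  R_B = Pa²(a+3b)/L³ = 6·(8/3)²·((8/3)+3·(4/3))/4³ = 40/9 kN
  M_B = -Pa²b/L² = -6·(8/3)²·(4/3)/4² = -32/9 kN·m
Load 2 — applied couple M₀=11 kN·m at a=2 m (b=L-a=2):
  R_A = 6M₀ab/L³ = 6·11·2·2/4³ = 33/8 kN
  M_A = M₀b(2a-b)/L² = 11·2·(2·2-2)/4² = 11/4 kN·m
  R_B = -6M₀ab/L³ = -6·11·2·2/4³ = -33/8 kN
  M_B = M₀a(2b-a)/L² = 11·2·(2·2-2)/4² = 11/4 kN·m
Load 3 — point force P=10 kN at a=3 m (b=L-a=1):
  R_A = Pb²(3a+b)/L³ = 10·1²·(3·3+1)/4³ = 25/16 kN
  M_A = Pab²/L² = 10·3·1²/4² = 15/8 kN·m
  R_B = Pa²(a+3b)/L³ = 10·3²·(3+3·1)/4³ = 135/16 kN
  M_B = -Pa²b/L² = -10·3²·1/4² = -45/8 kN·m
Load 4 — applied couple M₀=-3 kN·m at a=8/5 m (b=L-a=12/5):
  R_A = 6M₀ab/L³ = 6·(-3)·(8/5)·(12/5)/4³ = -27/25 kN
  M_A = M₀b(2a-b)/L² = (-3)·(12/5)·(2·(8/5)-(12/5))/4² = -9/25 kN·m
  R_B = -6M₀ab/L³ = -6·(-3)·(8/5)·(12/5)/4³ = 27/25 kN
  M_B = M₀a(2b-a)/L² = (-3)·(8/5)·(2·(12/5)-(8/5))/4² = -24/25 kN·m
Superposition: R_A = 22187/3600 kN, M_A = 10877/1800 kN·m, R_B = 35413/3600 kN, M_B = -13303/1800 kN·m

R_A = 22187/3600 kN, M_A = 10877/1800 kN·m, R_B = 35413/3600 kN, M_B = -13303/1800 kN·m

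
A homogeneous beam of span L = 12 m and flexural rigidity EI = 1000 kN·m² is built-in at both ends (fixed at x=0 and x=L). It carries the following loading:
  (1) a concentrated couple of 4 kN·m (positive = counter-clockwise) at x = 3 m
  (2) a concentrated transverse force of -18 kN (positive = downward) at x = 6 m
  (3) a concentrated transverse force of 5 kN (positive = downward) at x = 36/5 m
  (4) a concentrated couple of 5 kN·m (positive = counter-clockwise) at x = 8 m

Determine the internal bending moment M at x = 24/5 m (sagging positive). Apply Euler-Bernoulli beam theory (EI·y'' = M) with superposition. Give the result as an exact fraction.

M(24/5) = -6981/500 kN·m

Load 1 — applied couple M₀=4 kN·m at a=3 m (b=L-a=9):
  M_1 = R_Ax - M_A - M₀  [x>a] with R_A=3/8, M_A=-3/4 = (3/8)·(24/5) - (-3/4) - 4 = -29/20 kN·m
Load 2 — point force P=-18 kN at a=6 m (b=L-a=6):
  M_2 = Pb²(3a+b)x/L³ - Pab²/L²  [x≤a] = (-18)·6²·(3·6+6)·(24/5)/12³ - (-18)·6·6²/12² = -81/5 kN·m
Load 3 — point force P=5 kN at a=36/5 m (b=L-a=24/5):
  M_3 = Pb²(3a+b)x/L³ - Pab²/L²  [x≤a] = 5·(24/5)²·(3·(36/5)+(24/5))·(24/5)/12³ - 5·(36/5)·(24/5)²/12² = 336/125 kN·m
Load 4 — applied couple M₀=5 kN·m at a=8 m (b=L-a=4):
  M_4 = R_Ax - M_A  [x≤a] with R_A=5/9, M_A=5/3 = (5/9)·(24/5) - (5/3) = 1 kN·m
Superposition: M = Σ M_i = -6981/500 kN·m ≈ -13.962000 kN·m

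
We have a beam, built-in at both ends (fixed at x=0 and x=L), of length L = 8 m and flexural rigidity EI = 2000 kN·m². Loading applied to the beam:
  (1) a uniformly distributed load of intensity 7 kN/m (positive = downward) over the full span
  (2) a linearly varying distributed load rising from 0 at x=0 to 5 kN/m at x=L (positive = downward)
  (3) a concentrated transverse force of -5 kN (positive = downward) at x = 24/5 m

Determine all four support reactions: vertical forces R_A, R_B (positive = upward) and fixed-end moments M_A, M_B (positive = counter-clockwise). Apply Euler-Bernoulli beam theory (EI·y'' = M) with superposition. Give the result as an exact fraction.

Load 1 — uniform load w=7 kN/m over full span:
  R_A = wL/2 = 7·8/2 = 28 kN
  M_A = wL²/12 = 7·8²/12 = 112/3 kN·m
  R_B = wL/2 = 7·8/2 = 28 kN
  M_B = -wL²/12 = -7·8²/12 = -112/3 kN·m
Load 2 — triangular load w₀=5 kN/m (0→w₀ over full span):
  R_A = 3w₀L/20 = 3·5·8/20 = 6 kN
  M_A = w₀L²/30 = 5·8²/30 = 32/3 kN·m
  R_B = 7w₀L/20 = 7·5·8/20 = 14 kN
  M_B = -w₀L²/20 = -5·8²/20 = -16 kN·m
Load 3 — point force P=-5 kN at a=24/5 m (b=L-a=16/5):
  R_A = Pb²(3a+b)/L³ = (-5)·(16/5)²·(3·(24/5)+(16/5))/8³ = -44/25 kN
  M_A = Pab²/L² = (-5)·(24/5)·(16/5)²/8² = -96/25 kN·m
  R_B = Pa²(a+3b)/L³ = (-5)·(24/5)²·((24/5)+3·(16/5))/8³ = -81/25 kN
  M_B = -Pa²b/L² = -(-5)·(24/5)²·(16/5)/8² = 144/25 kN·m
Superposition: R_A = 806/25 kN, M_A = 1104/25 kN·m, R_B = 969/25 kN, M_B = -3568/75 kN·m

R_A = 806/25 kN, M_A = 1104/25 kN·m, R_B = 969/25 kN, M_B = -3568/75 kN·m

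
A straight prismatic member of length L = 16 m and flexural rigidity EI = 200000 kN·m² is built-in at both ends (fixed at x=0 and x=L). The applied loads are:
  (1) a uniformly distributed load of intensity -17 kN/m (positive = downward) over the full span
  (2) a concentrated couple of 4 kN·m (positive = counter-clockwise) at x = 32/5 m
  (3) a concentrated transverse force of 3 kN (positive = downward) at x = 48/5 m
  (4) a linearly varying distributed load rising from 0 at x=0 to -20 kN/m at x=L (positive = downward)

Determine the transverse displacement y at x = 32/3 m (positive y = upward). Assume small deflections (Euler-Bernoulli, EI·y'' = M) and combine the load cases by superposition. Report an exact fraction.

y(32/3) = 5254976/284765625 m

Load 1 — uniform load w=-17 kN/m over full span:
  y_1 = -wx²(L-x)²/(24EI) = -(-17)·(32/3)²·(16-(32/3))²/(24·200000) = 8704/759375 m
Load 2 — applied couple M₀=4 kN·m at a=32/5 m (b=L-a=48/5):
  y_2 = (R_Ax³/6 - M_Ax²/2 - M₀(x-a)²/2)/EI  [x>a] with R_A=9/25, M_A=12/25 = ((9/25)·(32/3)³/6 - (12/25)·(32/3)²/2 - 4·((32/3)-(32/5))²/2)/200000 = 32/703125 m
Load 3 — point force P=3 kN at a=48/5 m (b=L-a=32/5):
  y_3 = -Pa²(L-x)²(3bL-(3b+a)(L-x))/(6L³EI)  [x>a] = -3·(48/5)²·(16-(32/3))²·(3·(32/5)·16-(3·(32/5)+(48/5))·(16-(32/3)))/(6·16³·200000) = -96/390625 m
Load 4 — triangular load w₀=-20 kN/m (0→w₀ over full span):
  y_4 = -w₀x²(L-x)²(x+2L)/(120LEI) = -(-20)·(32/3)²·(16-(32/3))²·((32/3)+2·16)/(120·16·200000) = 16384/2278125 m
Superposition: y = Σ y_i = 5254976/284765625 m ≈ 0.018454 m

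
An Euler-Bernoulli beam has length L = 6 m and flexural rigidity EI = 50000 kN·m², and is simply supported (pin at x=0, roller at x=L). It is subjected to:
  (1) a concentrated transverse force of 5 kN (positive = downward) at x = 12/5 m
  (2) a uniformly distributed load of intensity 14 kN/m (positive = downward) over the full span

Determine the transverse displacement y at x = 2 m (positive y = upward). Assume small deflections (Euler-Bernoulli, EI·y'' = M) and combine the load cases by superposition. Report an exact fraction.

y(2) = -4207/937500 m

Load 1 — point force P=5 kN at a=12/5 m (b=L-a=18/5):
  y_1 = -Pbx(L²-b²-x²)/(6LEI)  [x≤a] = -5·(18/5)·2·(6²-(18/5)²-2²)/(6·6·50000) = -119/312500 m
Load 2 — uniform load w=14 kN/m over full span:
  y_2 = -wx(L³-2Lx²+x³)/(24EI) = -14·2·(6³-2·6·2²+2³)/(24·50000) = -77/18750 m
Superposition: y = Σ y_i = -4207/937500 m ≈ -0.004487 m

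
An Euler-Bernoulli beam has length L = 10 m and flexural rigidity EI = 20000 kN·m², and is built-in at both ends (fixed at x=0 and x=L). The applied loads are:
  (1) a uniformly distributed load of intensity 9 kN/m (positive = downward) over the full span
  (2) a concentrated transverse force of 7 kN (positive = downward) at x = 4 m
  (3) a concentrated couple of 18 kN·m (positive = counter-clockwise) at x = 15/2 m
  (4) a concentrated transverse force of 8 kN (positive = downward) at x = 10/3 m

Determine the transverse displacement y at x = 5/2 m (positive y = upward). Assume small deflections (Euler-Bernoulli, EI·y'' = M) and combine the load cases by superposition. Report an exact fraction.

Load 1 — uniform load w=9 kN/m over full span:
  y_1 = -wx²(L-x)²/(24EI) = -9·(5/2)²·(10-(5/2))²/(24·20000) = -27/4096 m
Load 2 — point force P=7 kN at a=4 m (b=L-a=6):
  y_2 = -Pb²x²(3aL-(3a+b)x)/(6L³EI)  [x≤a] = -7·6²·(5/2)²·(3·4·10-(3·4+6)·(5/2))/(6·10³·20000) = -63/64000 m
Load 3 — applied couple M₀=18 kN·m at a=15/2 m (b=L-a=5/2):
  y_3 = (R_Ax³/6 - M_Ax²/2)/EI  [x≤a] with R_A=81/40, M_A=45/8 = ((81/40)·(5/2)³/6 - (45/8)·(5/2)²/2)/20000 = -63/102400 m
Load 4 — point force P=8 kN at a=10/3 m (b=L-a=20/3):
  y_4 = -Pb²x²(3aL-(3a+b)x)/(6L³EI)  [x≤a] = -8·(20/3)²·(5/2)²·(3·(10/3)·10-(3·(10/3)+(20/3))·(5/2))/(6·10³·20000) = -7/6480 m
Superposition: y = Σ y_i = -192257/20736000 m ≈ -0.009272 m

y(5/2) = -192257/20736000 m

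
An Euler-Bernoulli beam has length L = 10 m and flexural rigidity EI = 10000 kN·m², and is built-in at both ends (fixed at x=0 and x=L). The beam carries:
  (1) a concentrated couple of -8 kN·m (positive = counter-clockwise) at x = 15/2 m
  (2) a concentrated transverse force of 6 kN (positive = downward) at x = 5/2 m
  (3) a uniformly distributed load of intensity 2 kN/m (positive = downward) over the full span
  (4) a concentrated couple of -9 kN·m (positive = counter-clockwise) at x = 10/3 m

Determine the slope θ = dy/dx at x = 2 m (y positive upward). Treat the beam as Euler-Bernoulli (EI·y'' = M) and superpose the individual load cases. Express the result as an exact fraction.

Load 1 — applied couple M₀=-8 kN·m at a=15/2 m (b=L-a=5/2):
  θ_1 = (R_Ax²/2 - M_Ax)/EI  [x≤a] with R_A=-9/10, M_A=-5/2 = ((-9/10)·2²/2 - (-5/2)·2)/10000 = 1/3125 rad
Load 2 — point force P=6 kN at a=5/2 m (b=L-a=15/2):
  θ_2 = -Pb²x(2aL-(3a+b)x)/(2L³EI)  [x≤a] = -6·(15/2)²·2·(2·(5/2)·10-(3·(5/2)+(15/2))·2)/(2·10³·10000) = -27/40000 rad
Load 3 — uniform load w=2 kN/m over full span:
  θ_3 = -wx(L-x)(L-2x)/(12EI) = -2·2·(10-2)·(10-2·2)/(12·10000) = -1/625 rad
Load 4 — applied couple M₀=-9 kN·m at a=10/3 m (b=L-a=20/3):
  θ_4 = (R_Ax²/2 - M_Ax)/EI  [x≤a] with R_A=-6/5, M_A=0 = ((-6/5)·2²/2 - 0·2)/10000 = -3/12500 rad
Superposition: θ = Σ θ_i = -439/200000 rad ≈ -0.002195 rad

θ(2) = -439/200000 rad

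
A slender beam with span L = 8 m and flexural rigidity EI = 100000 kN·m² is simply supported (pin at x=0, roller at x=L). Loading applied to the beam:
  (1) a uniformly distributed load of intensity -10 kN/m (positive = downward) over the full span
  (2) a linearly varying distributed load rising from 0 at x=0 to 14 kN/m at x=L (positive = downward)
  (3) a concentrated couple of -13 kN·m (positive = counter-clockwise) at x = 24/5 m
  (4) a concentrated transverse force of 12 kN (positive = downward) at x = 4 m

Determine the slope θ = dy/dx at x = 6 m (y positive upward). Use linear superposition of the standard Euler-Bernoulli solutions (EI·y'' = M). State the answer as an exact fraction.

θ(6) = -11863/90000000 rad

Load 1 — uniform load w=-10 kN/m over full span:
  θ_1 = -w(L³-6Lx²+4x³)/(24EI) = -(-10)·(8³-6·8·6²+4·6³)/(24·100000) = -11/7500 rad
Load 2 — triangular load w₀=14 kN/m (0→w₀ over full span):
  θ_2 = -w₀(7L⁴-30L²x²+15x⁴)/(360LEI) = -14·(7·8⁴-30·8²·6²+15·6⁴)/(360·8·100000) = 9191/9000000 rad
Load 3 — applied couple M₀=-13 kN·m at a=24/5 m (b=L-a=16/5):
  θ_3 = (M₀x²/(2L)-M₀(x-a)+C₁)/EI  [x>a] with C₁=M₀(3b²-L²)/(6L)=676/75 = ((-13)·6²/(2·8)-(-13)·(6-(24/5))+(676/75))/100000 = -1391/30000000 rad
Load 4 — point force P=12 kN at a=4 m (b=L-a=4):
  θ_4 = -Pa(2L²-6Lx+3x²+a²)/(6LEI)  [x>a] = -12·4·(2·8²-6·8·6+3·6²+4²)/(6·8·100000) = 9/25000 rad
Superposition: θ = Σ θ_i = -11863/90000000 rad ≈ -0.000132 rad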